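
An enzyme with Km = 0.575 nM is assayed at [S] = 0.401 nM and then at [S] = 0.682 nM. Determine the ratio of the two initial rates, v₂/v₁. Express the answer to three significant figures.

Since Vmax cancels, v₂/v₁ = [S]₂(Km+[S]₁) / [S]₁(Km+[S]₂).
= 0.682×(0.575+0.401) / (0.401×(0.575+0.682)) = 0.6656/0.5041 = 1.32.

1.32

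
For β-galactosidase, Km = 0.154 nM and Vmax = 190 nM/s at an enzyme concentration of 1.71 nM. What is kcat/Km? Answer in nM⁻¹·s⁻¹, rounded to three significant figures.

722 nM⁻¹·s⁻¹

kcat = Vmax/[E]total = 190/1.71 = 111 s⁻¹.
kcat/Km = 111/0.154 = 722 nM⁻¹·s⁻¹.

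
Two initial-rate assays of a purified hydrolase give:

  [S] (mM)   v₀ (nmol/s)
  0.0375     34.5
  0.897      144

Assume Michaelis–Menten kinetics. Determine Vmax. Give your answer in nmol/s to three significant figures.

From v = Vmax[S]/(Km+[S]), each point gives Vmax = v(Km+[S])/[S].
Equating: 34.5(Km+0.0375)/0.0375 = 144(Km+0.897)/0.897.
920.0·Km + 34.5 = 160.5·Km + 144, so (920.0 − 160.5)·Km = 144 − 34.5.
Km = 109.5/759.5 = 0.144 mM; then Vmax = 34.5(0.144+0.0375)/0.0375 = 167 nmol/s.

167 nmol/s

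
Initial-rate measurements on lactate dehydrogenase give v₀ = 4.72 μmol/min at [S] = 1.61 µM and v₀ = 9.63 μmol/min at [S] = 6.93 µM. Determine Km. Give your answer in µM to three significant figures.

From v = Vmax[S]/(Km+[S]), each point gives Vmax = v(Km+[S])/[S].
Equating: 4.72(Km+1.61)/1.61 = 9.63(Km+6.93)/6.93.
2.932·Km + 4.72 = 1.390·Km + 9.63, so (2.932 − 1.390)·Km = 9.63 − 4.72.
Km = 4.910/1.542 = 3.18 µM; then Vmax = 4.72(3.18+1.61)/1.61 = 14.1 μmol/min.

3.18 µM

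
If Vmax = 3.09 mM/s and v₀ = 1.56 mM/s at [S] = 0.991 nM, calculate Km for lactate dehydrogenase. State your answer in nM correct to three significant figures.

0.972 nM

From v = Vmax[S]/(Km+[S]), Km = [S](Vmax − v)/v.
Km = 0.991 × (3.09 − 1.56) / 1.56 = 1.516/1.56 = 0.972 nM.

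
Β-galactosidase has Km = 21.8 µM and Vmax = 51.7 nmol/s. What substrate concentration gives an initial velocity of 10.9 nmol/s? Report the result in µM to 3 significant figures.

The required fractional saturation is v/Vmax = 10.9/51.7 = 0.2108.
Then [S]/(Km+[S]) = 0.2108 ⇒ [S] = 21.8 × 0.2108/(1 − 0.2108) = 5.82 µM.

5.82 µM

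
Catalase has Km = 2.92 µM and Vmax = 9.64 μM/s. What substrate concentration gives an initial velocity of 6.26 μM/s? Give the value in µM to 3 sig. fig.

The required fractional saturation is v/Vmax = 6.26/9.64 = 0.6494.
Then [S]/(Km+[S]) = 0.6494 ⇒ [S] = 2.92 × 0.6494/(1 − 0.6494) = 5.41 µM.

5.41 µM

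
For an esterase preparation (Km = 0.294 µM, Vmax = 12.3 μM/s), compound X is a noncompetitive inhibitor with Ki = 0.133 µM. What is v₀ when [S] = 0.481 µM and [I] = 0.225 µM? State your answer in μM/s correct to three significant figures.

2.84 μM/s

With α = 1 + [I]/Ki = 1 + 0.225/0.133 = 2.692, the noncompetitive rate law is v = (Vmax/α)·[S] / (Km + [S]).
v = (12.3/2.692)×0.481 / (0.294 + 0.481) = 2.198/0.7750 = 2.84 μM/s.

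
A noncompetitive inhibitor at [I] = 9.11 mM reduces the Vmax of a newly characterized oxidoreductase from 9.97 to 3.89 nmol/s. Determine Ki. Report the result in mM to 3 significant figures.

Noncompetitive: Vmax,app = Vmax/α with α = 1 + [I]/Ki.
α = Vmax/Vmax,app = 9.97/3.89 = 2.563.
Since α = 1 + [I]/Ki, [I]/Ki = 2.563 − 1 = 1.563 and Ki = 9.11/1.563 = 5.83 mM.

5.83 mM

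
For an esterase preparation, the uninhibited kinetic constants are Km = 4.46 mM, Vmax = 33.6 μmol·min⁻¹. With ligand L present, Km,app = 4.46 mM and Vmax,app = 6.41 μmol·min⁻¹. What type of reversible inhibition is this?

noncompetitive

Vmax decreases (33.6 → 6.41 μmol·min⁻¹) while Km is unchanged — pure noncompetitive inhibition.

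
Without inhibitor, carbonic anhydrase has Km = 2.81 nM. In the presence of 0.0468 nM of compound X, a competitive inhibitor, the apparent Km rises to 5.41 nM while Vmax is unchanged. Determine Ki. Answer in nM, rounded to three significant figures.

Competitive: Km,app = α·Km with α = 1 + [I]/Ki.
α = Km,app/Km = 5.41/2.81 = 1.925.
Since α = 1 + [I]/Ki, [I]/Ki = 1.925 − 1 = 0.9253 and Ki = 0.0468/0.9253 = 0.0506 nM.

0.0506 nM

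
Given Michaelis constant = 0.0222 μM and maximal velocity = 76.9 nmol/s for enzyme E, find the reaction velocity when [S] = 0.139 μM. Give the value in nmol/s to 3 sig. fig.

66.3 nmol/s

[S]/(Km+[S]) = 0.139/0.1612 = 0.8623, the fractional saturation.
v = 0.8623 × Vmax = 0.8623 × 76.9 = 66.3 nmol/s.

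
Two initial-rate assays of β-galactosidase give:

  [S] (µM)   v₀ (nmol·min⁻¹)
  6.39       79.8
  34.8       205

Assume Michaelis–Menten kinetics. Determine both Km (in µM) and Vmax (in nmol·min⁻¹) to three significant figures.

Km = 19.0 µM; Vmax = 317 nmol·min⁻¹

From v = Vmax[S]/(Km+[S]), each point gives Vmax = v(Km+[S])/[S].
Equating: 79.8(Km+6.39)/6.39 = 205(Km+34.8)/34.8.
12.49·Km + 79.8 = 5.891·Km + 205, so (12.49 − 5.891)·Km = 205 − 79.8.
Km = 125.2/6.597 = 19.0 µM; then Vmax = 79.8(19.0+6.39)/6.39 = 317 nmol·min⁻¹.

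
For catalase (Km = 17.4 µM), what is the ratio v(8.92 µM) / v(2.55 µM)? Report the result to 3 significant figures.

2.65

Since Vmax cancels, v₂/v₁ = [S]₂(Km+[S]₁) / [S]₁(Km+[S]₂).
= 8.92×(17.4+2.55) / (2.55×(17.4+8.92)) = 178.0/67.12 = 2.65.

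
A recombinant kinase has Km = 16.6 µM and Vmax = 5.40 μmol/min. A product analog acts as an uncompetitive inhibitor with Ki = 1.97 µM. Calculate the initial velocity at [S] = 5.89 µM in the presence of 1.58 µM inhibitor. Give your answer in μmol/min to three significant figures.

1.17 μmol/min

With α = 1 + [I]/Ki = 1 + 1.58/1.97 = 1.802, the uncompetitive rate law is v = (Vmax/α)·[S] / (Km/α + [S]).
v = (5.40/1.802)×5.89 / (16.6/1.802 + 5.89) = 17.65/15.10 = 1.17 μmol/min.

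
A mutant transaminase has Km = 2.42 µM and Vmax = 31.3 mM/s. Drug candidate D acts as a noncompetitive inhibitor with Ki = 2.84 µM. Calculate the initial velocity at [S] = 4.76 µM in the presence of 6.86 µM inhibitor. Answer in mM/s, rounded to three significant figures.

With α = 1 + [I]/Ki = 1 + 6.86/2.84 = 3.415, the noncompetitive rate law is v = (Vmax/α)·[S] / (Km + [S]).
v = (31.3/3.415)×4.76 / (2.42 + 4.76) = 43.62/7.180 = 6.08 mM/s.

6.08 mM/s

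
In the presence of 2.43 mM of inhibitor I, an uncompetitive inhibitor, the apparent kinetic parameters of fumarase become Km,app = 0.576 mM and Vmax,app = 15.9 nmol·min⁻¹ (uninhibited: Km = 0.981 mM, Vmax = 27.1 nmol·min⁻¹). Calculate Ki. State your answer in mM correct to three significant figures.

Uncompetitive: Vmax,app = Vmax/α (and Km,app = Km/α) with α = 1 + [I]/Ki.
α = Vmax/Vmax,app = 27.1/15.9 = 1.704.
Ki = [I]/(α − 1) = 2.43/0.7044 = 3.45 mM.

3.45 mM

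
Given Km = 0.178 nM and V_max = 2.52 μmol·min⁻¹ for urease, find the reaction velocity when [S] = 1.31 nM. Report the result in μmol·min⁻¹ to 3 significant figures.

[S]/(Km+[S]) = 1.31/1.488 = 0.8804, the fractional saturation.
v = 0.8804 × Vmax = 0.8804 × 2.52 = 2.22 μmol·min⁻¹.

2.22 μmol·min⁻¹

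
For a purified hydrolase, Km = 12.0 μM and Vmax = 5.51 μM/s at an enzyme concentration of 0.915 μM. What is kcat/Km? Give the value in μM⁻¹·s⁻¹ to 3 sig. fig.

kcat = Vmax/[E]total = 5.51/0.915 = 6.02 s⁻¹.
kcat/Km = 6.02/12.0 = 0.502 μM⁻¹·s⁻¹.

0.502 μM⁻¹·s⁻¹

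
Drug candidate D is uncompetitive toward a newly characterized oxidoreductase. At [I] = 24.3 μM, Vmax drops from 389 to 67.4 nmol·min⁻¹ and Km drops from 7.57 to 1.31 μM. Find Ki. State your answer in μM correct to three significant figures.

Uncompetitive: Vmax,app = Vmax/α (and Km,app = Km/α) with α = 1 + [I]/Ki.
α = Vmax/Vmax,app = 389/67.4 = 5.772.
Since α = 1 + [I]/Ki, [I]/Ki = 5.772 − 1 = 4.772 and Ki = 24.3/4.772 = 5.09 μM.

5.09 μM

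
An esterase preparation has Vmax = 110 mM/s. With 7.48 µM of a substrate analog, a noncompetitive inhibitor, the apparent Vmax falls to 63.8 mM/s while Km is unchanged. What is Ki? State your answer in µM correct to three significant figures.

10.3 µM

Noncompetitive: Vmax,app = Vmax/α with α = 1 + [I]/Ki.
α = Vmax/Vmax,app = 110/63.8 = 1.724.
Ki = [I]/(α − 1) = 7.48/0.7241 = 10.3 µM.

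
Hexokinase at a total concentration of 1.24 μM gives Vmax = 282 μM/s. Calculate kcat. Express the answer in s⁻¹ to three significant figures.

kcat = Vmax/[E]total = 282 μM/s / 1.24 μM = 227 s⁻¹.

227 s⁻¹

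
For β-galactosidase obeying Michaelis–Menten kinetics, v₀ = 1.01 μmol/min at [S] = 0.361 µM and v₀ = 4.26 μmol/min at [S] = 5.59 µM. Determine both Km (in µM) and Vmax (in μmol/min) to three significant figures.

Km = 1.60 µM; Vmax = 5.48 μmol/min

In reciprocal form, 1/v = (Km/Vmax)·(1/[S]) + 1/Vmax. The two points give (1/[S], 1/v) = (2.770, 0.9901) and (0.1789, 0.2347).
Slope = (0.9901 − 0.2347)/(2.770 − 0.1789) = 0.2915; intercept = 0.9901 − 0.2915×2.770 = 0.1826.
Vmax = 1/intercept = 5.48 μmol/min; Km = slope × Vmax = 0.2915 × 5.48 = 1.60 µM.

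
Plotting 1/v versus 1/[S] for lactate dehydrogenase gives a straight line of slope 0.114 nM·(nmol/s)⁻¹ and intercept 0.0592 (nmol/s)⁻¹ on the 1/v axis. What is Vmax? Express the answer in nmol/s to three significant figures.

The y-intercept of a Lineweaver–Burk plot equals 1/Vmax, so Vmax = 1/0.0592 = 16.9 nmol/s.

16.9 nmol/s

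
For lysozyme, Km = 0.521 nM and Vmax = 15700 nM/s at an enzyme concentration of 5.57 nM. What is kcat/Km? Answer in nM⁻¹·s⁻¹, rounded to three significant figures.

5410 nM⁻¹·s⁻¹

kcat = Vmax/[E]total = 15700/5.57 = 2820 s⁻¹.
kcat/Km = 2820/0.521 = 5410 nM⁻¹·s⁻¹.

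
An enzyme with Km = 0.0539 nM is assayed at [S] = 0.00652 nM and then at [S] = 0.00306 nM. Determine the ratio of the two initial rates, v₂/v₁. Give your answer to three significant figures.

The fractional saturations are [S]/(Km+[S]) = 0.00652/0.06042 = 0.1079 and 0.00306/0.05696 = 0.05372.
v₂/v₁ is just their ratio: 0.05372/0.1079 = 0.498.

0.498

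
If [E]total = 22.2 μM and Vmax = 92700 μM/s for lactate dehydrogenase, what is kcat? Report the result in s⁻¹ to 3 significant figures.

kcat = Vmax/[E]total = 92700 μM/s / 22.2 μM = 4180 s⁻¹.

4180 s⁻¹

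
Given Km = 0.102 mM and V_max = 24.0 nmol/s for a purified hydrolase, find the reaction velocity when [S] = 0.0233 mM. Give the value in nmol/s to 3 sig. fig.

4.46 nmol/s

v = Vmax·[S]/(Km + [S]) = 24.0 × 0.0233 / (0.102 + 0.0233)
  = 0.5592 / 0.1253 = 4.46 nmol/s.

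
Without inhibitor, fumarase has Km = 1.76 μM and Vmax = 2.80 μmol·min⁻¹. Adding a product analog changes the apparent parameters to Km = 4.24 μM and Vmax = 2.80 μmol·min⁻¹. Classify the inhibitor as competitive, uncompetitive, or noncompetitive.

Km increases (1.76 → 4.24 μM) while Vmax is unchanged — the hallmark of competitive inhibition.

competitive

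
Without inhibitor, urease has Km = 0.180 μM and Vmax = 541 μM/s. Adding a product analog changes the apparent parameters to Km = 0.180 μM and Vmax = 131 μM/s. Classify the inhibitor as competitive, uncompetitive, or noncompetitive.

Vmax decreases (541 → 131 μM/s) while Km is unchanged — pure noncompetitive inhibition.

noncompetitive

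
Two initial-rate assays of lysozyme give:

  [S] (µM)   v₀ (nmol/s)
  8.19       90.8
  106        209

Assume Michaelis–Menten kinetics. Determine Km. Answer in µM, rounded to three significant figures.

From v = Vmax[S]/(Km+[S]), each point gives Vmax = v(Km+[S])/[S].
Equating: 90.8(Km+8.19)/8.19 = 209(Km+106)/106.
11.09·Km + 90.8 = 1.972·Km + 209, so (11.09 − 1.972)·Km = 209 − 90.8.
Km = 118.2/9.115 = 13.0 µM; then Vmax = 90.8(13.0+8.19)/8.19 = 235 nmol/s.

13.0 µM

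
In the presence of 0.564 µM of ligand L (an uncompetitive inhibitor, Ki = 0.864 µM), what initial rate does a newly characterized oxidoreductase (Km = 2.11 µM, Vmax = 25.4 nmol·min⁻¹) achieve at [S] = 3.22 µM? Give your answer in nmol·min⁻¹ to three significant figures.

11.0 nmol·min⁻¹

α = 1 + [I]/Ki = 1 + 0.564/0.864 = 1.653.
For an uncompetitive inhibitor, both parameters are divided by α, giving Vmax/α and Km/α: Km,app = 1.28 µM, Vmax,app = 15.4 nmol·min⁻¹.
v = Vmax,app·[S]/(Km,app + [S]) = 15.4 × 3.22/(1.28 + 3.22) = 11.0 nmol·min⁻¹.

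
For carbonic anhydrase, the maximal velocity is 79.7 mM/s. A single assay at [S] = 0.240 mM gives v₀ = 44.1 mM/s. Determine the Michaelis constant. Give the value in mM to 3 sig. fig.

v/Vmax = 44.1/79.7 = 0.5533 = [S]/(Km+[S]).
So Km + [S] = [S]/0.5533 = 0.4337 mM, giving Km = 0.4337 − 0.240 = 0.194 mM.

0.194 mM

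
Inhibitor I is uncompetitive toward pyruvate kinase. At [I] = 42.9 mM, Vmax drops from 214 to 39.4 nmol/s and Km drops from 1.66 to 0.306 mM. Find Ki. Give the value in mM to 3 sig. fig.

Uncompetitive: Vmax,app = Vmax/α (and Km,app = Km/α) with α = 1 + [I]/Ki.
α = Vmax/Vmax,app = 214/39.4 = 5.431.
Since α = 1 + [I]/Ki, [I]/Ki = 5.431 − 1 = 4.431 and Ki = 42.9/4.431 = 9.68 mM.

9.68 mM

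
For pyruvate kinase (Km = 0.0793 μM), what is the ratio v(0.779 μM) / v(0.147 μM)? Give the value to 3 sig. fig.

1.40

The fractional saturations are [S]/(Km+[S]) = 0.147/0.2263 = 0.6496 and 0.779/0.8583 = 0.9076.
v₂/v₁ is just their ratio: 0.9076/0.6496 = 1.40.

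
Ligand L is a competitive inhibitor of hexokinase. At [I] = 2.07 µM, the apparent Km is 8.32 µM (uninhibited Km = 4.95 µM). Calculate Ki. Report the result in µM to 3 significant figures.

3.04 µM

Competitive: Km,app = α·Km with α = 1 + [I]/Ki.
α = Km,app/Km = 8.32/4.95 = 1.681.
Since α = 1 + [I]/Ki, [I]/Ki = 1.681 − 1 = 0.6808 and Ki = 2.07/0.6808 = 3.04 µM.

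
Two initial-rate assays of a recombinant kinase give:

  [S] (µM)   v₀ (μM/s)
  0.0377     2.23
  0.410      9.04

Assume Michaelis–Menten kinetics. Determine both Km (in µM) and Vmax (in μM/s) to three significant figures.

Km = 0.184 µM; Vmax = 13.1 μM/s

From v = Vmax[S]/(Km+[S]), each point gives Vmax = v(Km+[S])/[S].
Equating: 2.23(Km+0.0377)/0.0377 = 9.04(Km+0.410)/0.410.
59.15·Km + 2.23 = 22.05·Km + 9.04, so (59.15 − 22.05)·Km = 9.04 − 2.23.
Km = 6.810/37.10 = 0.184 µM; then Vmax = 2.23(0.184+0.0377)/0.0377 = 13.1 μM/s.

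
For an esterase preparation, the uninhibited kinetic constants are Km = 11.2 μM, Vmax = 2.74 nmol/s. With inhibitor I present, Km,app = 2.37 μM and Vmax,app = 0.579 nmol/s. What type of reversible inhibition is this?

uncompetitive

Both Km and Vmax decrease by the same factor (~4.73-fold) — characteristic of uncompetitive inhibition.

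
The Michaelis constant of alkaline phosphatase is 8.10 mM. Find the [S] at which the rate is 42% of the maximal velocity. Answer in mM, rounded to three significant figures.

5.87 mM

v/Vmax = [S]/(Km+[S]) = 0.42, so [S] = Km·0.42/(1 − 0.42) = 8.10 × 0.7241.
[S] = 5.87 mM.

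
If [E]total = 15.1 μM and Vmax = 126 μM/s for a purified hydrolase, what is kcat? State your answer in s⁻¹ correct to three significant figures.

8.34 s⁻¹

kcat = Vmax/[E]total = 126 μM/s / 15.1 μM = 8.34 s⁻¹.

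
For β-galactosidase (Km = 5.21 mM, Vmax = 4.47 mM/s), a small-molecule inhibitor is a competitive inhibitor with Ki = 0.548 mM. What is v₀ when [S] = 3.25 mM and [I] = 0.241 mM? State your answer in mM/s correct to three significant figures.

1.35 mM/s

With α = 1 + [I]/Ki = 1 + 0.241/0.548 = 1.440, the competitive rate law is v = Vmax[S] / (αKm + [S]).
v = 4.47×3.25 / (1.440×5.21 + 3.25) = 14.53/10.75 = 1.35 mM/s.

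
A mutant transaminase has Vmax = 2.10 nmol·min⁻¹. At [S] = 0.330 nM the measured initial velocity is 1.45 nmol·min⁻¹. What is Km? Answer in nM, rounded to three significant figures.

From v = Vmax[S]/(Km+[S]), Km = [S](Vmax − v)/v.
Km = 0.330 × (2.10 − 1.45) / 1.45 = 0.2145/1.45 = 0.148 nM.

0.148 nM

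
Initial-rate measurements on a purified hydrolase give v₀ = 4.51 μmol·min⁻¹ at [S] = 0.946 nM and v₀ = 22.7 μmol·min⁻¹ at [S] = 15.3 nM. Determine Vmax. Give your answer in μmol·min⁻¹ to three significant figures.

30.9 μmol·min⁻¹

From v = Vmax[S]/(Km+[S]), each point gives Vmax = v(Km+[S])/[S].
Equating: 4.51(Km+0.946)/0.946 = 22.7(Km+15.3)/15.3.
4.767·Km + 4.51 = 1.484·Km + 22.7, so (4.767 − 1.484)·Km = 22.7 − 4.51.
Km = 18.19/3.284 = 5.54 nM; then Vmax = 4.51(5.54+0.946)/0.946 = 30.9 μmol·min⁻¹.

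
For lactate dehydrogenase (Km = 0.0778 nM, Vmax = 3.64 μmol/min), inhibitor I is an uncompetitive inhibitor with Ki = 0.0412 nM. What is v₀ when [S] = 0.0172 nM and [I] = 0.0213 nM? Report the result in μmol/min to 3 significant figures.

With α = 1 + [I]/Ki = 1 + 0.0213/0.0412 = 1.517, the uncompetitive rate law is v = (Vmax/α)·[S] / (Km/α + [S]).
v = (3.64/1.517)×0.0172 / (0.0778/1.517 + 0.0172) = 0.04127/0.06849 = 0.603 μmol/min.

0.603 μmol/min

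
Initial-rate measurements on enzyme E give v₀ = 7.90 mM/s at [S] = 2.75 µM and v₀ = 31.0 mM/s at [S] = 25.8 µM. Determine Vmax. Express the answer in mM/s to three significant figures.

From v = Vmax[S]/(Km+[S]), each point gives Vmax = v(Km+[S])/[S].
Equating: 7.90(Km+2.75)/2.75 = 31.0(Km+25.8)/25.8.
2.873·Km + 7.90 = 1.202·Km + 31.0, so (2.873 − 1.202)·Km = 31.0 − 7.90.
Km = 23.10/1.671 = 13.8 µM; then Vmax = 7.90(13.8+2.75)/2.75 = 47.6 mM/s.

47.6 mM/s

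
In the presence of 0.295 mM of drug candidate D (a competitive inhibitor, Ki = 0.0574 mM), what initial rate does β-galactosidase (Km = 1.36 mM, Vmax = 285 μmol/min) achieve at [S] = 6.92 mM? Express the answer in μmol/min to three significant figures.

α = 1 + [I]/Ki = 1 + 0.295/0.0574 = 6.139.
For a competitive inhibitor, Vmax is unchanged and the apparent Km becomes α·Km: Km,app = 8.35 mM, Vmax,app = 285 μmol/min.
v = Vmax,app·[S]/(Km,app + [S]) = 285 × 6.92/(8.35 + 6.92) = 129 μmol/min.

129 μmol/min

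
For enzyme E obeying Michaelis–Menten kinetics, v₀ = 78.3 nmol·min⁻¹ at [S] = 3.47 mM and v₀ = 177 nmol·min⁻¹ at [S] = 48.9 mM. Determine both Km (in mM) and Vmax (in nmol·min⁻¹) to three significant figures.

Km = 5.21 mM; Vmax = 196 nmol·min⁻¹

From v = Vmax[S]/(Km+[S]), each point gives Vmax = v(Km+[S])/[S].
Equating: 78.3(Km+3.47)/3.47 = 177(Km+48.9)/48.9.
22.56·Km + 78.3 = 3.620·Km + 177, so (22.56 − 3.620)·Km = 177 − 78.3.
Km = 98.70/18.95 = 5.21 mM; then Vmax = 78.3(5.21+3.47)/3.47 = 196 nmol·min⁻¹.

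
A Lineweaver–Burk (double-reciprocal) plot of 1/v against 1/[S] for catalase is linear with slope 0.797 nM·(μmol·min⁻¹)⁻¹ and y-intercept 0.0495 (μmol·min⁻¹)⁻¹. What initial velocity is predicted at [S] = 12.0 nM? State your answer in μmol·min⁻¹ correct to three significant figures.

The y-intercept is 1/Vmax, so Vmax = 1/0.0495 = 20.2 μmol·min⁻¹.
The slope is Km/Vmax, so Km = 0.797 × 20.2 = 16.1 nM.
Then v = 20.2 × 12.0/(16.1 + 12.0) = 8.63 μmol·min⁻¹.

8.63 μmol·min⁻¹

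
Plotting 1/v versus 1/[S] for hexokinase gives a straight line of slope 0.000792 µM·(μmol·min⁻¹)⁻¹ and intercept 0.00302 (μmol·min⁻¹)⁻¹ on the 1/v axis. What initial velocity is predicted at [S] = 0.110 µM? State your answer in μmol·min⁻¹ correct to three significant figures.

97.8 μmol·min⁻¹

The y-intercept is 1/Vmax, so Vmax = 1/0.00302 = 331 μmol·min⁻¹.
The slope is Km/Vmax, so Km = 0.000792 × 331 = 0.262 µM.
Then v = 331 × 0.110/(0.262 + 0.110) = 97.8 μmol·min⁻¹.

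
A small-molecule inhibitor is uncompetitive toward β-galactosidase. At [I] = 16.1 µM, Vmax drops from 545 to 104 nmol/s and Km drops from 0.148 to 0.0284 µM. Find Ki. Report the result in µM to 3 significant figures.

Uncompetitive: Vmax,app = Vmax/α (and Km,app = Km/α) with α = 1 + [I]/Ki.
α = Vmax/Vmax,app = 545/104 = 5.240.
Ki = [I]/(α − 1) = 16.1/4.240 = 3.80 µM.

3.80 µM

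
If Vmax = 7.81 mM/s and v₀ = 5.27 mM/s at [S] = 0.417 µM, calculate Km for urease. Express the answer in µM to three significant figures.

v/Vmax = 5.27/7.81 = 0.6748 = [S]/(Km+[S]).
So Km + [S] = [S]/0.6748 = 0.6180 µM, giving Km = 0.6180 − 0.417 = 0.201 µM.

0.201 µM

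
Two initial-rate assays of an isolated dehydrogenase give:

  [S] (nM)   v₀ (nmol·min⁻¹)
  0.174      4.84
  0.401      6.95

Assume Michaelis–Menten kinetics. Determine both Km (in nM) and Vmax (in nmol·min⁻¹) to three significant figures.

In reciprocal form, 1/v = (Km/Vmax)·(1/[S]) + 1/Vmax. The two points give (1/[S], 1/v) = (5.747, 0.2066) and (2.494, 0.1439).
Slope = (0.2066 − 0.1439)/(5.747 − 2.494) = 0.01928; intercept = 0.2066 − 0.01928×5.747 = 0.09580.
Vmax = 1/intercept = 10.4 nmol·min⁻¹; Km = slope × Vmax = 0.01928 × 10.4 = 0.201 nM.

Km = 0.201 nM; Vmax = 10.4 nmol·min⁻¹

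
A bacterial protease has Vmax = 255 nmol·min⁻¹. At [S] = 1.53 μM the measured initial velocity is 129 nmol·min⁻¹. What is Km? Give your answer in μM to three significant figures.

1.49 μM

v/Vmax = 129/255 = 0.5059 = [S]/(Km+[S]).
So Km + [S] = [S]/0.5059 = 3.024 μM, giving Km = 3.024 − 1.53 = 1.49 μM.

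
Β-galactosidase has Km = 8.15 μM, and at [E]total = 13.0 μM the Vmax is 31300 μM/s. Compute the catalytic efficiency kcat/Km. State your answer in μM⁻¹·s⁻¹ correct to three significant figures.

kcat = Vmax/[E]total = 31300/13.0 = 2410 s⁻¹.
kcat/Km = 2410/8.15 = 295 μM⁻¹·s⁻¹.

295 μM⁻¹·s⁻¹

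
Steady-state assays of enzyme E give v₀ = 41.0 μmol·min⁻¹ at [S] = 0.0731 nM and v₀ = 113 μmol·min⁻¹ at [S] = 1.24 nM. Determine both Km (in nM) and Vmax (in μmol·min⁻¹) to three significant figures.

From v = Vmax[S]/(Km+[S]), each point gives Vmax = v(Km+[S])/[S].
Equating: 41.0(Km+0.0731)/0.0731 = 113(Km+1.24)/1.24.
560.9·Km + 41.0 = 91.13·Km + 113, so (560.9 − 91.13)·Km = 113 − 41.0.
Km = 72.00/469.7 = 0.153 nM; then Vmax = 41.0(0.153+0.0731)/0.0731 = 127 μmol·min⁻¹.

Km = 0.153 nM; Vmax = 127 μmol·min⁻¹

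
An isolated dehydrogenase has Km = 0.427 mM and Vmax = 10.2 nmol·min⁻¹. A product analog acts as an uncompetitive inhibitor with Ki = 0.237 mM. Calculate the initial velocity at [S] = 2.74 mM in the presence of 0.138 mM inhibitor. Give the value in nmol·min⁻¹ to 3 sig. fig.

5.87 nmol·min⁻¹

α = 1 + [I]/Ki = 1 + 0.138/0.237 = 1.582.
For an uncompetitive inhibitor, both parameters are divided by α, giving Vmax/α and Km/α: Km,app = 0.270 mM, Vmax,app = 6.45 nmol·min⁻¹.
v = Vmax,app·[S]/(Km,app + [S]) = 6.45 × 2.74/(0.270 + 2.74) = 5.87 nmol·min⁻¹.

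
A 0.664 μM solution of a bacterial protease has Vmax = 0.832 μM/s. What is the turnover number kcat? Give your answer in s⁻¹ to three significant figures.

1.25 s⁻¹

kcat = Vmax/[E]total = 0.832 μM/s / 0.664 μM = 1.25 s⁻¹.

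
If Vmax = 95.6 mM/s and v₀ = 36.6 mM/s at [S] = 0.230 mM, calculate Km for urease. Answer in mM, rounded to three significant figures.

0.371 mM

v/Vmax = 36.6/95.6 = 0.3828 = [S]/(Km+[S]).
So Km + [S] = [S]/0.3828 = 0.6008 mM, giving Km = 0.6008 − 0.230 = 0.371 mM.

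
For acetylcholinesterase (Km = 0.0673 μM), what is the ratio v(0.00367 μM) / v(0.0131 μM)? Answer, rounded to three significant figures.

The fractional saturations are [S]/(Km+[S]) = 0.0131/0.08040 = 0.1629 and 0.00367/0.07097 = 0.05171.
v₂/v₁ is just their ratio: 0.05171/0.1629 = 0.317.

0.317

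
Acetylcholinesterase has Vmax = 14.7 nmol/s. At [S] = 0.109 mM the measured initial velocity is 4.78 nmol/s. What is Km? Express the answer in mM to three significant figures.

v/Vmax = 4.78/14.7 = 0.3252 = [S]/(Km+[S]).
So Km + [S] = [S]/0.3252 = 0.3352 mM, giving Km = 0.3352 − 0.109 = 0.226 mM.

0.226 mM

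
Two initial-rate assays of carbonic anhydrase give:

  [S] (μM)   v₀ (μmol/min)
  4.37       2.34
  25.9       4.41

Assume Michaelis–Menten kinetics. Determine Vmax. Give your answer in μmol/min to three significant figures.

From v = Vmax[S]/(Km+[S]), each point gives Vmax = v(Km+[S])/[S].
Equating: 2.34(Km+4.37)/4.37 = 4.41(Km+25.9)/25.9.
0.5355·Km + 2.34 = 0.1703·Km + 4.41, so (0.5355 − 0.1703)·Km = 4.41 − 2.34.
Km = 2.070/0.3652 = 5.67 μM; then Vmax = 2.34(5.67+4.37)/4.37 = 5.38 μmol/min.

5.38 μmol/min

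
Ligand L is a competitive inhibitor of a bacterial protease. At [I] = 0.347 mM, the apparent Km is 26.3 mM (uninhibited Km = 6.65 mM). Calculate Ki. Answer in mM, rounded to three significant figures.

0.117 mM

Competitive: Km,app = α·Km with α = 1 + [I]/Ki.
α = Km,app/Km = 26.3/6.65 = 3.955.
Ki = [I]/(α − 1) = 0.347/2.955 = 0.117 mM.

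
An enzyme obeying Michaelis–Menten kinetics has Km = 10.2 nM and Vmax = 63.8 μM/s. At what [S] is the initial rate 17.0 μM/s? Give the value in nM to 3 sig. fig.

The required fractional saturation is v/Vmax = 17.0/63.8 = 0.2665.
Then [S]/(Km+[S]) = 0.2665 ⇒ [S] = 10.2 × 0.2665/(1 − 0.2665) = 3.71 nM.

3.71 nM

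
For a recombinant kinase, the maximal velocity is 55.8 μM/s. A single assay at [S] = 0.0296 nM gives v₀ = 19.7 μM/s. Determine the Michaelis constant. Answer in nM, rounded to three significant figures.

0.0542 nM

From v = Vmax[S]/(Km+[S]), Km = [S](Vmax − v)/v.
Km = 0.0296 × (55.8 − 19.7) / 19.7 = 1.069/19.7 = 0.0542 nM.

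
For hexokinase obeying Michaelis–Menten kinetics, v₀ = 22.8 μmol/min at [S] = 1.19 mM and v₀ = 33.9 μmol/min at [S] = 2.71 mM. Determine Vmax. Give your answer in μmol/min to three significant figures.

54.8 μmol/min

In reciprocal form, 1/v = (Km/Vmax)·(1/[S]) + 1/Vmax. The two points give (1/[S], 1/v) = (0.8403, 0.04386) and (0.3690, 0.02950).
Slope = (0.04386 − 0.02950)/(0.8403 − 0.3690) = 0.03047; intercept = 0.04386 − 0.03047×0.8403 = 0.01826.
Vmax = 1/intercept = 54.8 μmol/min; Km = slope × Vmax = 0.03047 × 54.8 = 1.67 mM.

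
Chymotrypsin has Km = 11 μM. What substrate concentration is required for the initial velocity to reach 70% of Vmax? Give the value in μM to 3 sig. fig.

v/Vmax = [S]/(Km+[S]) = 0.7, so [S] = Km·0.7/(1 − 0.7) = 11 × 2.333.
[S] = 25.7 μM.

25.7 μM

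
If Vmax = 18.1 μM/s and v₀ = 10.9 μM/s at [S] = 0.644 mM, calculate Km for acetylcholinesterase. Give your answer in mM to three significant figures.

From v = Vmax[S]/(Km+[S]), Km = [S](Vmax − v)/v.
Km = 0.644 × (18.1 − 10.9) / 10.9 = 4.637/10.9 = 0.425 mM.

0.425 mM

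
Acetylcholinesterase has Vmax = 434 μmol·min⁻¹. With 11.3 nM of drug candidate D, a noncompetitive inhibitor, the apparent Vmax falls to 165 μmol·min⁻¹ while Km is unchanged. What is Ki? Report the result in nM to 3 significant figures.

6.93 nM

Noncompetitive: Vmax,app = Vmax/α with α = 1 + [I]/Ki.
α = Vmax/Vmax,app = 434/165 = 2.630.
Ki = [I]/(α − 1) = 11.3/1.630 = 6.93 nM.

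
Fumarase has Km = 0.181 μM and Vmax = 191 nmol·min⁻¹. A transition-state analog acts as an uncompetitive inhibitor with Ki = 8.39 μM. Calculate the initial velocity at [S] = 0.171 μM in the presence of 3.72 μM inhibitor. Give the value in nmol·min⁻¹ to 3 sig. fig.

76.3 nmol·min⁻¹

α = 1 + [I]/Ki = 1 + 3.72/8.39 = 1.443.
For an uncompetitive inhibitor, both parameters are divided by α, giving Vmax/α and Km/α: Km,app = 0.125 μM, Vmax,app = 132 nmol·min⁻¹.
v = Vmax,app·[S]/(Km,app + [S]) = 132 × 0.171/(0.125 + 0.171) = 76.3 nmol·min⁻¹.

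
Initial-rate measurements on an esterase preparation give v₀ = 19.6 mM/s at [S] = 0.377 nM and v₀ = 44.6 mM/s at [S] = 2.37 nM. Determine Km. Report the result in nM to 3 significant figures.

0.754 nM

From v = Vmax[S]/(Km+[S]), each point gives Vmax = v(Km+[S])/[S].
Equating: 19.6(Km+0.377)/0.377 = 44.6(Km+2.37)/2.37.
51.99·Km + 19.6 = 18.82·Km + 44.6, so (51.99 − 18.82)·Km = 44.6 − 19.6.
Km = 25.00/33.17 = 0.754 nM; then Vmax = 19.6(0.754+0.377)/0.377 = 58.8 mM/s.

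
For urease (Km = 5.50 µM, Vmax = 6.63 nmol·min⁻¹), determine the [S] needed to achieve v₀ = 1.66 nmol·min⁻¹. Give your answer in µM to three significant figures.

1.84 µM

Rearranging v = Vmax[S]/(Km+[S]) gives [S] = Km·v/(Vmax − v).
[S] = 5.50 × 1.66 / (6.63 − 1.66) = 9.130/4.970 = 1.84 µM.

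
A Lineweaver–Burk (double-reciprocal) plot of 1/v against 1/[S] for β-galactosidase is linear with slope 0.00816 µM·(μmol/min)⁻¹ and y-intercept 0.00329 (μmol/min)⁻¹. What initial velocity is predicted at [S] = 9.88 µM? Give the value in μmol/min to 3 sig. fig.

243 μmol/min

The y-intercept is 1/Vmax, so Vmax = 1/0.00329 = 304 μmol/min.
The slope is Km/Vmax, so Km = 0.00816 × 304 = 2.48 µM.
Then v = 304 × 9.88/(2.48 + 9.88) = 243 μmol/min.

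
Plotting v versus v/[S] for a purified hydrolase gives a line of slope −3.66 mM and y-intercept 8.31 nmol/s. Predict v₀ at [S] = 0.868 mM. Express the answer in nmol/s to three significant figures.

1.59 nmol/s

In the Eadie–Hofstee form v = Vmax − Km·(v/[S]), the slope is −Km and the intercept is Vmax, so Km = 3.66 mM and Vmax = 8.31 nmol/s.
v = 8.31 × 0.868/(3.66 + 0.868) = 1.59 nmol/s.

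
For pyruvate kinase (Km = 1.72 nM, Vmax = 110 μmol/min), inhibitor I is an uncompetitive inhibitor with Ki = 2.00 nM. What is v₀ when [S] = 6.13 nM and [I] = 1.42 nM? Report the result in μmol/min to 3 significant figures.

With α = 1 + [I]/Ki = 1 + 1.42/2.00 = 1.710, the uncompetitive rate law is v = (Vmax/α)·[S] / (Km/α + [S]).
v = (110/1.710)×6.13 / (1.72/1.710 + 6.13) = 394.3/7.136 = 55.3 μmol/min.

55.3 μmol/min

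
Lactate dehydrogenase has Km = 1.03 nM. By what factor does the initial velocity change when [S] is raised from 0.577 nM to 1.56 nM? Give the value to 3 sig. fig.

The fractional saturations are [S]/(Km+[S]) = 0.577/1.607 = 0.3591 and 1.56/2.590 = 0.6023.
v₂/v₁ is just their ratio: 0.6023/0.3591 = 1.68.

1.68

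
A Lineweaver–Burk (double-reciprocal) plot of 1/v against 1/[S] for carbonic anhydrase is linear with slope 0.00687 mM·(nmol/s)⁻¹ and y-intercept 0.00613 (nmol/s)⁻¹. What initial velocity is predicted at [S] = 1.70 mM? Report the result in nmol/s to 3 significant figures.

98.3 nmol/s

The y-intercept is 1/Vmax, so Vmax = 1/0.00613 = 163 nmol/s.
The slope is Km/Vmax, so Km = 0.00687 × 163 = 1.12 mM.
Then v = 163 × 1.70/(1.12 + 1.70) = 98.3 nmol/s.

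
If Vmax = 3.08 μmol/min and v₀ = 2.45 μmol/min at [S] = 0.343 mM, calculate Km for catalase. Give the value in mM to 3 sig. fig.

0.0882 mM

v/Vmax = 2.45/3.08 = 0.7955 = [S]/(Km+[S]).
So Km + [S] = [S]/0.7955 = 0.4312 mM, giving Km = 0.4312 − 0.343 = 0.0882 mM.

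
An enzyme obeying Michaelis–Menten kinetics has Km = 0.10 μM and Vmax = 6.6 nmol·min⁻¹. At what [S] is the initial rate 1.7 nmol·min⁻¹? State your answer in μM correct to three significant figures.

0.0347 μM

The required fractional saturation is v/Vmax = 1.7/6.6 = 0.2576.
Then [S]/(Km+[S]) = 0.2576 ⇒ [S] = 0.10 × 0.2576/(1 − 0.2576) = 0.0347 μM.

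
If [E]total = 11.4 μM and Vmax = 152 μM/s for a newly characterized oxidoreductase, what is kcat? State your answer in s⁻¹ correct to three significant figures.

kcat = Vmax/[E]total = 152 μM/s / 11.4 μM = 13.3 s⁻¹.

13.3 s⁻¹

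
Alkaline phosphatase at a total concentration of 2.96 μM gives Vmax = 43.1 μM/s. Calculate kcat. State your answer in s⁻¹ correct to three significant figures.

kcat = Vmax/[E]total = 43.1 μM/s / 2.96 μM = 14.6 s⁻¹.

14.6 s⁻¹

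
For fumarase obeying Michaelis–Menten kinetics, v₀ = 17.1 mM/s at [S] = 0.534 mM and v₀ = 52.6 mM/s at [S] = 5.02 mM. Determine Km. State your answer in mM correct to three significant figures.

1.65 mM

In reciprocal form, 1/v = (Km/Vmax)·(1/[S]) + 1/Vmax. The two points give (1/[S], 1/v) = (1.873, 0.05848) and (0.1992, 0.01901).
Slope = (0.05848 − 0.01901)/(1.873 − 0.1992) = 0.02358; intercept = 0.05848 − 0.02358×1.873 = 0.01431.
Vmax = 1/intercept = 69.9 mM/s; Km = slope × Vmax = 0.02358 × 69.9 = 1.65 mM.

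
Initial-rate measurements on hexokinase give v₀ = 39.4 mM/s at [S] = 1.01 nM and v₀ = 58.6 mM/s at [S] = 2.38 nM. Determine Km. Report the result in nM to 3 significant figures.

From v = Vmax[S]/(Km+[S]), each point gives Vmax = v(Km+[S])/[S].
Equating: 39.4(Km+1.01)/1.01 = 58.6(Km+2.38)/2.38.
39.01·Km + 39.4 = 24.62·Km + 58.6, so (39.01 − 24.62)·Km = 58.6 − 39.4.
Km = 19.20/14.39 = 1.33 nM; then Vmax = 39.4(1.33+1.01)/1.01 = 91.5 mM/s.

1.33 nM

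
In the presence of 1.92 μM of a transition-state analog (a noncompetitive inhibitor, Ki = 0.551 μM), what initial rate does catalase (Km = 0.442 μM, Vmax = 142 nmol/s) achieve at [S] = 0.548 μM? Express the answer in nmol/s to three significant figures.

17.5 nmol/s

With α = 1 + [I]/Ki = 1 + 1.92/0.551 = 4.485, the noncompetitive rate law is v = (Vmax/α)·[S] / (Km + [S]).
v = (142/4.485)×0.548 / (0.442 + 0.548) = 17.35/0.9900 = 17.5 nmol/s.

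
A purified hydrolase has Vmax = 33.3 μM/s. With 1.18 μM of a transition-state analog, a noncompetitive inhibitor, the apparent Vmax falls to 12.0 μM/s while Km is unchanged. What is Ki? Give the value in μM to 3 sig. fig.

0.665 μM

Noncompetitive: Vmax,app = Vmax/α with α = 1 + [I]/Ki.
α = Vmax/Vmax,app = 33.3/12.0 = 2.775.
Since α = 1 + [I]/Ki, [I]/Ki = 2.775 − 1 = 1.775 and Ki = 1.18/1.775 = 0.665 μM.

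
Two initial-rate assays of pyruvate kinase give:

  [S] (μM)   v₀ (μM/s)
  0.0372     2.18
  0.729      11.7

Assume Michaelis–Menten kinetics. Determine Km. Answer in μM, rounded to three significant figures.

From v = Vmax[S]/(Km+[S]), each point gives Vmax = v(Km+[S])/[S].
Equating: 2.18(Km+0.0372)/0.0372 = 11.7(Km+0.729)/0.729.
58.60·Km + 2.18 = 16.05·Km + 11.7, so (58.60 − 16.05)·Km = 11.7 − 2.18.
Km = 9.520/42.55 = 0.224 μM; then Vmax = 2.18(0.224+0.0372)/0.0372 = 15.3 μM/s.

0.224 μM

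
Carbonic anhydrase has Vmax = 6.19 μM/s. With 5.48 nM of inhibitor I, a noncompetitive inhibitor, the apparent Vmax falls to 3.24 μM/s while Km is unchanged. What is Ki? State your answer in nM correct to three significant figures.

Noncompetitive: Vmax,app = Vmax/α with α = 1 + [I]/Ki.
α = Vmax/Vmax,app = 6.19/3.24 = 1.910.
Since α = 1 + [I]/Ki, [I]/Ki = 1.910 − 1 = 0.9105 and Ki = 5.48/0.9105 = 6.02 nM.

6.02 nM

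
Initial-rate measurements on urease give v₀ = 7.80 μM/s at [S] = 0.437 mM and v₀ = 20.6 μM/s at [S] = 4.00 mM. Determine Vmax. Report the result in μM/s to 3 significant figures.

From v = Vmax[S]/(Km+[S]), each point gives Vmax = v(Km+[S])/[S].
Equating: 7.80(Km+0.437)/0.437 = 20.6(Km+4.00)/4.00.
17.85·Km + 7.80 = 5.150·Km + 20.6, so (17.85 − 5.150)·Km = 20.6 − 7.80.
Km = 12.80/12.70 = 1.01 mM; then Vmax = 7.80(1.01+0.437)/0.437 = 25.8 μM/s.

25.8 μM/s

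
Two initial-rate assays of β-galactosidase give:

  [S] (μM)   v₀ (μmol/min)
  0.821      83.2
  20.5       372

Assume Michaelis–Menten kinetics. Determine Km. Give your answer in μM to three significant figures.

3.47 μM

From v = Vmax[S]/(Km+[S]), each point gives Vmax = v(Km+[S])/[S].
Equating: 83.2(Km+0.821)/0.821 = 372(Km+20.5)/20.5.
101.3·Km + 83.2 = 18.15·Km + 372, so (101.3 − 18.15)·Km = 372 − 83.2.
Km = 288.8/83.19 = 3.47 μM; then Vmax = 83.2(3.47+0.821)/0.821 = 435 μmol/min.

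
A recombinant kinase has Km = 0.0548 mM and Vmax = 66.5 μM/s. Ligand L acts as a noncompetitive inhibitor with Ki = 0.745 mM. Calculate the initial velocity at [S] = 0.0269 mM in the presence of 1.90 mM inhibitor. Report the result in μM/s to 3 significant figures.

α = 1 + [I]/Ki = 1 + 1.90/0.745 = 3.550.
For a noncompetitive inhibitor, Vmax is reduced to Vmax/α while Km is unchanged: Km,app = 0.0548 mM, Vmax,app = 18.7 μM/s.
v = Vmax,app·[S]/(Km,app + [S]) = 18.7 × 0.0269/(0.0548 + 0.0269) = 6.17 μM/s.

6.17 μM/s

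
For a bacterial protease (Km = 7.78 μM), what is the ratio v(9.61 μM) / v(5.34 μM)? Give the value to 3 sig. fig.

The fractional saturations are [S]/(Km+[S]) = 5.34/13.12 = 0.4070 and 9.61/17.39 = 0.5526.
v₂/v₁ is just their ratio: 0.5526/0.4070 = 1.36.

1.36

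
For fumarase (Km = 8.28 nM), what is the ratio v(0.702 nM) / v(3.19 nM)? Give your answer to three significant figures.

Since Vmax cancels, v₂/v₁ = [S]₂(Km+[S]₁) / [S]₁(Km+[S]₂).
= 0.702×(8.28+3.19) / (3.19×(8.28+0.702)) = 8.052/28.65 = 0.281.

0.281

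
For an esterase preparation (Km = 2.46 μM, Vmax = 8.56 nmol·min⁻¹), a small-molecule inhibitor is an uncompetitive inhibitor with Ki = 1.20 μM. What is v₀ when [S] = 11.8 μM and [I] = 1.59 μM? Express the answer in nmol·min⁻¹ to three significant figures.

3.38 nmol·min⁻¹

With α = 1 + [I]/Ki = 1 + 1.59/1.20 = 2.325, the uncompetitive rate law is v = (Vmax/α)·[S] / (Km/α + [S]).
v = (8.56/2.325)×11.8 / (2.46/2.325 + 11.8) = 43.44/12.86 = 3.38 nmol·min⁻¹.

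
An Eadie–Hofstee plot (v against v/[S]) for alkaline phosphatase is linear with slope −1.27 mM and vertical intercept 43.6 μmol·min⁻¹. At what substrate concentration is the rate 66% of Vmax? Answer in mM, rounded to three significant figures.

2.47 mM

The Eadie–Hofstee slope gives Km = 1.27 mM (slope = −Km).
v/Vmax = [S]/(Km+[S]) = 0.66 ⇒ [S] = Km·0.66/(1−0.66) = 1.27 × 1.941 = 2.47 mM.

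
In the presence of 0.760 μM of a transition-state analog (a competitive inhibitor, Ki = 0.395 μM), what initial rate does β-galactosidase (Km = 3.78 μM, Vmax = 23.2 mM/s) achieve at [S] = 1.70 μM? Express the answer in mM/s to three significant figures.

3.09 mM/s

With α = 1 + [I]/Ki = 1 + 0.760/0.395 = 2.924, the competitive rate law is v = Vmax[S] / (αKm + [S]).
v = 23.2×1.70 / (2.924×3.78 + 1.70) = 39.44/12.75 = 3.09 mM/s.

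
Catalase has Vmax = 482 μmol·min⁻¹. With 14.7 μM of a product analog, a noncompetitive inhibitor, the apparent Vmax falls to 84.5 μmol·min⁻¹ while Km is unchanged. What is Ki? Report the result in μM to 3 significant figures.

Noncompetitive: Vmax,app = Vmax/α with α = 1 + [I]/Ki.
α = Vmax/Vmax,app = 482/84.5 = 5.704.
Ki = [I]/(α − 1) = 14.7/4.704 = 3.12 μM.

3.12 μM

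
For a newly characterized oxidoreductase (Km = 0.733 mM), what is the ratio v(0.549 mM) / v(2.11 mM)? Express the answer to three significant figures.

Since Vmax cancels, v₂/v₁ = [S]₂(Km+[S]₁) / [S]₁(Km+[S]₂).
= 0.549×(0.733+2.11) / (2.11×(0.733+0.549)) = 1.561/2.705 = 0.577.

0.577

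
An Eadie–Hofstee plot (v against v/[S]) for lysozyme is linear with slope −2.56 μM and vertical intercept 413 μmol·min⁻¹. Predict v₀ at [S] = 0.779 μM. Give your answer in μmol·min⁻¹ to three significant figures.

96.4 μmol·min⁻¹

In the Eadie–Hofstee form v = Vmax − Km·(v/[S]), the slope is −Km and the intercept is Vmax, so Km = 2.56 μM and Vmax = 413 μmol·min⁻¹.
v = 413 × 0.779/(2.56 + 0.779) = 96.4 μmol·min⁻¹.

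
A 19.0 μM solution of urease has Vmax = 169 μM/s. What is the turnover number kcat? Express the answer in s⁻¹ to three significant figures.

kcat = Vmax/[E]total = 169 μM/s / 19.0 μM = 8.89 s⁻¹.

8.89 s⁻¹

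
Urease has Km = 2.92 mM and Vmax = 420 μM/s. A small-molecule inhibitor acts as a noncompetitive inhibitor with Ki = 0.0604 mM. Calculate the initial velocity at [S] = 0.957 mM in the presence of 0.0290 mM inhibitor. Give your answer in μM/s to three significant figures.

70.0 μM/s

α = 1 + [I]/Ki = 1 + 0.0290/0.0604 = 1.480.
For a noncompetitive inhibitor, Vmax is reduced to Vmax/α while Km is unchanged: Km,app = 2.92 mM, Vmax,app = 284 μM/s.
v = Vmax,app·[S]/(Km,app + [S]) = 284 × 0.957/(2.92 + 0.957) = 70.0 μM/s.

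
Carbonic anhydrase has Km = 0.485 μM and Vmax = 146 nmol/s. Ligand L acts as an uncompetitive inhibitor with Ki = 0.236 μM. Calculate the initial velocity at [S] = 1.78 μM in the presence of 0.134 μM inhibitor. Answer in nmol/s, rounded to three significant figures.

α = 1 + [I]/Ki = 1 + 0.134/0.236 = 1.568.
For an uncompetitive inhibitor, both parameters are divided by α, giving Vmax/α and Km/α: Km,app = 0.309 μM, Vmax,app = 93.1 nmol/s.
v = Vmax,app·[S]/(Km,app + [S]) = 93.1 × 1.78/(0.309 + 1.78) = 79.3 nmol/s.

79.3 nmol/s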